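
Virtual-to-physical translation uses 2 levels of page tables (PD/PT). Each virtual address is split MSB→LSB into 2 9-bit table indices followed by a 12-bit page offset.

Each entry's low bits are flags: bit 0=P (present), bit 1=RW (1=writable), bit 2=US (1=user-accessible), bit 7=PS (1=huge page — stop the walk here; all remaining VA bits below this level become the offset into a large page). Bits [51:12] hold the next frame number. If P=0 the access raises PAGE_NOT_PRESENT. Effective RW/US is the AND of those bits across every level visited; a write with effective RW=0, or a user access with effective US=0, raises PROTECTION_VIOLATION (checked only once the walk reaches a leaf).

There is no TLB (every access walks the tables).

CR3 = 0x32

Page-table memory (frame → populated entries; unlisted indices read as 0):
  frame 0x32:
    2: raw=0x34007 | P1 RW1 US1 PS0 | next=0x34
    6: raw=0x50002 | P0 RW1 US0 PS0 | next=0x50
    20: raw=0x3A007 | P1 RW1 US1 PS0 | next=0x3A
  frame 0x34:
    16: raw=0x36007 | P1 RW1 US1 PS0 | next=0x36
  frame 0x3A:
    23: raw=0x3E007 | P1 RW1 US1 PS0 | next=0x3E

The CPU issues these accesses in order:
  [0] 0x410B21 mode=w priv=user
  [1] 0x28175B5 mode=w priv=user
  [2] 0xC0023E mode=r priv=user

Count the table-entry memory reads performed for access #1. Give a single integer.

Per-access translation:
#0 VA=0x410B21 (w,user):
  lvl0: tbl 0x32, slot 2 ⇒ 0x34007 (P1/RW1/US1/PS0)
  lvl1: tbl 0x34, slot 16 ⇒ 0x36007 (P1/RW1/US1/PS0)
  → PA=0x36B21  (2 entries read)
#1 VA=0x28175B5 (w,user):
  lvl0: tbl 0x32, slot 20 ⇒ 0x3A007 (P1/RW1/US1/PS0)
  lvl1: tbl 0x3A, slot 23 ⇒ 0x3E007 (P1/RW1/US1/PS0)
  → PA=0x3E5B5  (2 entries read)
#2 VA=0xC0023E (r,user):
  lvl0: tbl 0x32, slot 6 ⇒ 0x50002 (P0/RW1/US0/PS0)
  → PAGE_NOT_PRESENT  (1 entries read)

Entries read for #1: 2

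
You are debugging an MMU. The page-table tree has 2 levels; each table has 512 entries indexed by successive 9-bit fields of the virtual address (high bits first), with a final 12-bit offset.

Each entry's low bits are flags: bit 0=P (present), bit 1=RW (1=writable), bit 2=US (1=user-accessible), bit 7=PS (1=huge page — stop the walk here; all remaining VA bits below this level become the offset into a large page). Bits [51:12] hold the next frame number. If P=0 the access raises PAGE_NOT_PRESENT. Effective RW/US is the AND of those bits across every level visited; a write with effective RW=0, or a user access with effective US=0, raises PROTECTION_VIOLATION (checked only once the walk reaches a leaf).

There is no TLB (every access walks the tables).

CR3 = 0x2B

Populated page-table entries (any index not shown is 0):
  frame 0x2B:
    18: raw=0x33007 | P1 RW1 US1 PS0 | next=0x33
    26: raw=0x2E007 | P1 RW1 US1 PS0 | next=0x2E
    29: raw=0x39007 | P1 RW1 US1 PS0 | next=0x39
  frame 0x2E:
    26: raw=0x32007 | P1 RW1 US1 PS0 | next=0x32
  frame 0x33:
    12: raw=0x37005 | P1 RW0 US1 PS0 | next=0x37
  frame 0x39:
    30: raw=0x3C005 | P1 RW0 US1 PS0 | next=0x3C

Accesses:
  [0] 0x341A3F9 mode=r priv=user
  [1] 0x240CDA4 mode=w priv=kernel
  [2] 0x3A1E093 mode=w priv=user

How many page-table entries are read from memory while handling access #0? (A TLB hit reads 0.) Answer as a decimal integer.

Walk each access:
#0 VA=0x341A3F9 (r,user):
  L0: frame=0x2B idx=26 entry=0x2E007 [P=1 RW=1 US=1 PS=0]
  L1: frame=0x2E idx=26 entry=0x32007 [P=1 RW=1 US=1 PS=0]
  → PA=0x323F9  (2 entries read)
#1 VA=0x240CDA4 (w,kernel):
  L0: frame=0x2B idx=18 entry=0x33007 [P=1 RW=1 US=1 PS=0]
  L1: frame=0x33 idx=12 entry=0x37005 [P=1 RW=0 US=1 PS=0]
  ✗ PROTECTION_VIOLATION  [2 reads]
#2 VA=0x3A1E093 (w,user):
  L0: frame=0x2B idx=29 entry=0x39007 [P=1 RW=1 US=1 PS=0]
  L1: frame=0x39 idx=30 entry=0x3C005 [P=1 RW=0 US=1 PS=0]
  ✗ PROTECTION_VIOLATION  [2 reads]

Entries read for #0: 2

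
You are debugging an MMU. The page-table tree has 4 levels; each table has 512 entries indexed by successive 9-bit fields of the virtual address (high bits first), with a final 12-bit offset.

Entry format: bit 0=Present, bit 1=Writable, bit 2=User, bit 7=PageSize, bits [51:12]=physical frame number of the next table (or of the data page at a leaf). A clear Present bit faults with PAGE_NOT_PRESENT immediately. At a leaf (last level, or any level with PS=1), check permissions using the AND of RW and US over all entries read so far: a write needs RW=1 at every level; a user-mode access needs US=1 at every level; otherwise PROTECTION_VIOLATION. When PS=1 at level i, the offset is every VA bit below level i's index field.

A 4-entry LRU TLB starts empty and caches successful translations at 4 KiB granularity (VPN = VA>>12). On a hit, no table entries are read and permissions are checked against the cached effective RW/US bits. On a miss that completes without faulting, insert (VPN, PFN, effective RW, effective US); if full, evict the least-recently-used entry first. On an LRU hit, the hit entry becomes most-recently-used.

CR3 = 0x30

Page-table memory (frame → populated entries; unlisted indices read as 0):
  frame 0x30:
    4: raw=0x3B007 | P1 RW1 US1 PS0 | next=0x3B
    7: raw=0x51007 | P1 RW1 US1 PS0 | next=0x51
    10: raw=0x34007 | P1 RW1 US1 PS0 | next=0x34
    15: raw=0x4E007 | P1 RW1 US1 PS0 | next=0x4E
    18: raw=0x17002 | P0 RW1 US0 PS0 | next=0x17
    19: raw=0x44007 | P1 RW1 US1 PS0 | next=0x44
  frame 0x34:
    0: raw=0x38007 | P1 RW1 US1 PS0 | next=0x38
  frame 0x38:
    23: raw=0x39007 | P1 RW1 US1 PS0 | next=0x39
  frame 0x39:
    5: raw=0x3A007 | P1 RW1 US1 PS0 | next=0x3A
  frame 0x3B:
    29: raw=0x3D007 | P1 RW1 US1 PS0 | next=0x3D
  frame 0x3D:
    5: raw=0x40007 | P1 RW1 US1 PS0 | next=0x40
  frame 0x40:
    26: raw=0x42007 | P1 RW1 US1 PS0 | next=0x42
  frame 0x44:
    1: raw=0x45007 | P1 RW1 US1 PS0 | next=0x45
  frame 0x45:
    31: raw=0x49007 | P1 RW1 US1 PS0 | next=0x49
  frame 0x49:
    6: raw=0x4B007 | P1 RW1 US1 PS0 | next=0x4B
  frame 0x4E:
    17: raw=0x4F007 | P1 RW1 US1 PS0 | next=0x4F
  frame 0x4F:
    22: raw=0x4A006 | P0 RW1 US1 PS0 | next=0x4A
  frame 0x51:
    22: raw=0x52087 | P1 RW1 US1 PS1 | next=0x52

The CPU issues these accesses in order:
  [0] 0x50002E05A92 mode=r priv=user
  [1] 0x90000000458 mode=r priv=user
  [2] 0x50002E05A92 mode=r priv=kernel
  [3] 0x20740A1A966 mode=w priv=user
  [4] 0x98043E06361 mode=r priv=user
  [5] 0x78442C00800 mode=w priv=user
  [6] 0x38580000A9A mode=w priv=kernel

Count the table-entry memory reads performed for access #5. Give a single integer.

Walk each access:
#0 VA=0x50002E05A92 (r,user):
  lvl0: tbl 0x30, slot 10 ⇒ 0x34007 (P1/RW1/US1/PS0)
  lvl1: tbl 0x34, slot 0 ⇒ 0x38007 (P1/RW1/US1/PS0)
  lvl2: tbl 0x38, slot 23 ⇒ 0x39007 (P1/RW1/US1/PS0)
  lvl3: tbl 0x39, slot 5 ⇒ 0x3A007 (P1/RW1/US1/PS0)
  → PA=0x3AA92  (4 entries read)
#1 VA=0x90000000458 (r,user):
  lvl0: tbl 0x30, slot 18 ⇒ 0x17002 (P0/RW1/US0/PS0)
  → PAGE_NOT_PRESENT  (1 entries read)
#2 VA=0x50002E05A92 (r,kernel):
  TLB hit vpn=0x50002E05 → PA=0x3AA92
#3 VA=0x20740A1A966 (w,user):
  lvl0: tbl 0x30, slot 4 ⇒ 0x3B007 (P1/RW1/US1/PS0)
  lvl1: tbl 0x3B, slot 29 ⇒ 0x3D007 (P1/RW1/US1/PS0)
  lvl2: tbl 0x3D, slot 5 ⇒ 0x40007 (P1/RW1/US1/PS0)
  lvl3: tbl 0x40, slot 26 ⇒ 0x42007 (P1/RW1/US1/PS0)
  → PA=0x42966  (4 entries read)
#4 VA=0x98043E06361 (r,user):
  lvl0: tbl 0x30, slot 19 ⇒ 0x44007 (P1/RW1/US1/PS0)
  lvl1: tbl 0x44, slot 1 ⇒ 0x45007 (P1/RW1/US1/PS0)
  lvl2: tbl 0x45, slot 31 ⇒ 0x49007 (P1/RW1/US1/PS0)
  lvl3: tbl 0x49, slot 6 ⇒ 0x4B007 (P1/RW1/US1/PS0)
  → PA=0x4B361  (4 entries read)
#5 VA=0x78442C00800 (w,user):
  lvl0: tbl 0x30, slot 15 ⇒ 0x4E007 (P1/RW1/US1/PS0)
  lvl1: tbl 0x4E, slot 17 ⇒ 0x4F007 (P1/RW1/US1/PS0)
  lvl2: tbl 0x4F, slot 22 ⇒ 0x4A006 (P0/RW1/US1/PS0)
  → PAGE_NOT_PRESENT  (3 entries read)
#6 VA=0x38580000A9A (w,kernel):
  lvl0: tbl 0x30, slot 7 ⇒ 0x51007 (P1/RW1/US1/PS0)
  lvl1: tbl 0x51, slot 22 ⇒ 0x52087 (P1/RW1/US1/PS1)
  → PA=0x52A9A (huge @L1)  (2 entries read)

Entries read for #5: 3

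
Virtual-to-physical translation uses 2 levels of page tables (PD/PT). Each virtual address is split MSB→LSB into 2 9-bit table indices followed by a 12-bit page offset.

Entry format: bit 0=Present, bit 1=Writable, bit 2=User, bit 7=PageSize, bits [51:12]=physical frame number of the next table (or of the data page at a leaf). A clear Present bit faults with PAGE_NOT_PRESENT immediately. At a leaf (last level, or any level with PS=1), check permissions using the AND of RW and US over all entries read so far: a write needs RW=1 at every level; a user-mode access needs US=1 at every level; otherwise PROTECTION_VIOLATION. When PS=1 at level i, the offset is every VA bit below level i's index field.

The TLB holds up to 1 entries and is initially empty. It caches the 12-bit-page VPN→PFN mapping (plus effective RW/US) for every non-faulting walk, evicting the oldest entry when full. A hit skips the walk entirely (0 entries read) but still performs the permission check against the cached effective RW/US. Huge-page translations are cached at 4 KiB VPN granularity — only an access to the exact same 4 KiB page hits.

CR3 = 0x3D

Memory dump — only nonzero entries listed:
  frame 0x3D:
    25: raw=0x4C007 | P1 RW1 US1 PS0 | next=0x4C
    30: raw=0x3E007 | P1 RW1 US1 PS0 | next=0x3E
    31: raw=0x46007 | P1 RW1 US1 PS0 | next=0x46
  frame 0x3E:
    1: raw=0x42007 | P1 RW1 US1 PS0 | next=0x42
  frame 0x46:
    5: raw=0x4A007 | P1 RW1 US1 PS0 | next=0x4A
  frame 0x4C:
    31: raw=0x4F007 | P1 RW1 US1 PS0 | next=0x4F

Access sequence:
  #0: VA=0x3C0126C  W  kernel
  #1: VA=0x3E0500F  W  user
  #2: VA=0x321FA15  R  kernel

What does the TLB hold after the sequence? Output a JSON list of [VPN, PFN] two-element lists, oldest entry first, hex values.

Per-access translation:
#0 VA=0x3C0126C (w,kernel):
  lvl0: tbl 0x3D, slot 30 ⇒ 0x3E007 (P1/RW1/US1/PS0)
  lvl1: tbl 0x3E, slot 1 ⇒ 0x42007 (P1/RW1/US1/PS0)
  → PA=0x4226C  (2 entries read)
#1 VA=0x3E0500F (w,user):
  lvl0: tbl 0x3D, slot 31 ⇒ 0x46007 (P1/RW1/US1/PS0)
  lvl1: tbl 0x46, slot 5 ⇒ 0x4A007 (P1/RW1/US1/PS0)
  → PA=0x4A00F  (2 entries read)
#2 VA=0x321FA15 (r,kernel):
  lvl0: tbl 0x3D, slot 25 ⇒ 0x4C007 (P1/RW1/US1/PS0)
  lvl1: tbl 0x4C, slot 31 ⇒ 0x4F007 (P1/RW1/US1/PS0)
  → PA=0x4FA15  (2 entries read)

TLB: [["0x321F", "0x4F"]]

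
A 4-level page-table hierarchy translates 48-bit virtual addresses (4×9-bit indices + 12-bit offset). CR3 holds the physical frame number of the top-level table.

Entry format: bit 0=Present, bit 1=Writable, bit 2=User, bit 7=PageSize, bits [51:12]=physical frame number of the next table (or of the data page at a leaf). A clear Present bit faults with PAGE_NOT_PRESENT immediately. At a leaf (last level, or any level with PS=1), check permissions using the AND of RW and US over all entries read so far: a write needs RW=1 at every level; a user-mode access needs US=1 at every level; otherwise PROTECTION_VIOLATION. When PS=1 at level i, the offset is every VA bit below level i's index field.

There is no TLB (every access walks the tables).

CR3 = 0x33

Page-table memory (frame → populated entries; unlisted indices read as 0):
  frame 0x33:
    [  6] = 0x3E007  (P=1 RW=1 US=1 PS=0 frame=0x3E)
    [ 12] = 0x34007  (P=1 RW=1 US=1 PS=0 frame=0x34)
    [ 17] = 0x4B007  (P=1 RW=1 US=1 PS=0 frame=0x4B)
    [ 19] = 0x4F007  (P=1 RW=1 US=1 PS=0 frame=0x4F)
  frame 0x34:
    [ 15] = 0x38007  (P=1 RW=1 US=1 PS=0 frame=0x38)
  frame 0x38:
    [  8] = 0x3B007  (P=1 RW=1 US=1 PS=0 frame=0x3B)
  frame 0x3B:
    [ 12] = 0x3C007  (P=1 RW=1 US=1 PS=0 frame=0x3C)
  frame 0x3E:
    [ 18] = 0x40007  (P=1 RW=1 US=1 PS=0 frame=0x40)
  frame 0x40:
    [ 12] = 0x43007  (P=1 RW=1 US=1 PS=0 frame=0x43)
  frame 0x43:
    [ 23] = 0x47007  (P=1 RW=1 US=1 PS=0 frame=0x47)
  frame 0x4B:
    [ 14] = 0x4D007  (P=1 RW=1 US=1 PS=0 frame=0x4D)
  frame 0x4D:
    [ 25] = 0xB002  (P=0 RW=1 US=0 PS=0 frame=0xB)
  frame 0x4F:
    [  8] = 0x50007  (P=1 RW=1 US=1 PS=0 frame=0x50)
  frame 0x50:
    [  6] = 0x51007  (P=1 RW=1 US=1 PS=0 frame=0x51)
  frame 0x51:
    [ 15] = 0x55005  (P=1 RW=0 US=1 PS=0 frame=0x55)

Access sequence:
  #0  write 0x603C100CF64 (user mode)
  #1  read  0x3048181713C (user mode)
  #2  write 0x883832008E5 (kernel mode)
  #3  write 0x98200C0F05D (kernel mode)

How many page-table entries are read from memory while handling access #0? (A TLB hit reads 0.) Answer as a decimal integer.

Per-access translation:
#0 VA=0x603C100CF64 (w,user):
  lvl0: tbl 0x33, slot 12 ⇒ 0x34007 (P1/RW1/US1/PS0)
  lvl1: tbl 0x34, slot 15 ⇒ 0x38007 (P1/RW1/US1/PS0)
  lvl2: tbl 0x38, slot 8 ⇒ 0x3B007 (P1/RW1/US1/PS0)
  lvl3: tbl 0x3B, slot 12 ⇒ 0x3C007 (P1/RW1/US1/PS0)
  → PA=0x3CF64  (4 entries read)
#1 VA=0x3048181713C (r,user):
  lvl0: tbl 0x33, slot 6 ⇒ 0x3E007 (P1/RW1/US1/PS0)
  lvl1: tbl 0x3E, slot 18 ⇒ 0x40007 (P1/RW1/US1/PS0)
  lvl2: tbl 0x40, slot 12 ⇒ 0x43007 (P1/RW1/US1/PS0)
  lvl3: tbl 0x43, slot 23 ⇒ 0x47007 (P1/RW1/US1/PS0)
  → PA=0x4713C  (4 entries read)
#2 VA=0x883832008E5 (w,kernel):
  lvl0: tbl 0x33, slot 17 ⇒ 0x4B007 (P1/RW1/US1/PS0)
  lvl1: tbl 0x4B, slot 14 ⇒ 0x4D007 (P1/RW1/US1/PS0)
  lvl2: tbl 0x4D, slot 25 ⇒ 0xB002 (P0/RW1/US0/PS0)
  → PAGE_NOT_PRESENT  (3 entries read)
#3 VA=0x98200C0F05D (w,kernel):
  lvl0: tbl 0x33, slot 19 ⇒ 0x4F007 (P1/RW1/US1/PS0)
  lvl1: tbl 0x4F, slot 8 ⇒ 0x50007 (P1/RW1/US1/PS0)
  lvl2: tbl 0x50, slot 6 ⇒ 0x51007 (P1/RW1/US1/PS0)
  lvl3: tbl 0x51, slot 15 ⇒ 0x55005 (P1/RW0/US1/PS0)
  → PROTECTION_VIOLATION  (4 entries read)

Entries read for #0: 4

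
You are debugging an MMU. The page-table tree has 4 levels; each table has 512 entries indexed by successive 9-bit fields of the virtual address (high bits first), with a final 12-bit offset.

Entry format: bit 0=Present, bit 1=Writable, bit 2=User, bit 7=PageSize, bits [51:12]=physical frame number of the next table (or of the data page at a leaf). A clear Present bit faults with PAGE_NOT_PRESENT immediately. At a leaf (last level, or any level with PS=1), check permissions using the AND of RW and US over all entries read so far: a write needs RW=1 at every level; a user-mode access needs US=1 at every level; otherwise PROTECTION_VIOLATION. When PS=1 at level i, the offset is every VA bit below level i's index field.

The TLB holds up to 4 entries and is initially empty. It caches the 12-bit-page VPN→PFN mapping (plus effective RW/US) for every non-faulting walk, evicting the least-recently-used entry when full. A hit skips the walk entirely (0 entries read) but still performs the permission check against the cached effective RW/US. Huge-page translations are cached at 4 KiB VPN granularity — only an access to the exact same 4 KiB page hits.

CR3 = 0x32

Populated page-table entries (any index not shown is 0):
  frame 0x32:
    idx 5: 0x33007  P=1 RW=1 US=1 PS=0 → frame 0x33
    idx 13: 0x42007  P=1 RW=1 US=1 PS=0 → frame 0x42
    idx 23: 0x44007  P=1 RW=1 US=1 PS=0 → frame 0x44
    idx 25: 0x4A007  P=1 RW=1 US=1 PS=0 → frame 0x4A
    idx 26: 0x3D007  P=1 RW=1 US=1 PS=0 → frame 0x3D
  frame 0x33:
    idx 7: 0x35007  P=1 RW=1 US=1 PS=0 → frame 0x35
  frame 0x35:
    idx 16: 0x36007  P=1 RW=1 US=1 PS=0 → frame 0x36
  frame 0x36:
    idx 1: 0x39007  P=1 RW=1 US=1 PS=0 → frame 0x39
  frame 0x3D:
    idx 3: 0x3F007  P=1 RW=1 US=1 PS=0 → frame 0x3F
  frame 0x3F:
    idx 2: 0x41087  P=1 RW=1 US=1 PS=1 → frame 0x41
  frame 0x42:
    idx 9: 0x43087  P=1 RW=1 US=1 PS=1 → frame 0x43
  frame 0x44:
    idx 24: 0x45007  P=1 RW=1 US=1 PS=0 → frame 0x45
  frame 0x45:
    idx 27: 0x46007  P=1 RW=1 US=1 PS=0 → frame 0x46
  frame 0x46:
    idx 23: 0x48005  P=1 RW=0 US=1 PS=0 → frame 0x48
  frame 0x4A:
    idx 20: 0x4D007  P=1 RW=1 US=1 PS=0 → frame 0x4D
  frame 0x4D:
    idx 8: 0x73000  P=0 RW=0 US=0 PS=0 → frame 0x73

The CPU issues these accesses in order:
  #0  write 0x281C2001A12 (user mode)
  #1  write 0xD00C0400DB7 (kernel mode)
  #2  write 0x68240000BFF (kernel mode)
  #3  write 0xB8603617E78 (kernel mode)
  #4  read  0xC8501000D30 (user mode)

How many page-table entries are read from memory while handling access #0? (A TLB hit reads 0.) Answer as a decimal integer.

Walk each access:
#0 VA=0x281C2001A12 (w,user):
  lvl0: tbl 0x32, slot 5 ⇒ 0x33007 (P1/RW1/US1/PS0)
  lvl1: tbl 0x33, slot 7 ⇒ 0x35007 (P1/RW1/US1/PS0)
  lvl2: tbl 0x35, slot 16 ⇒ 0x36007 (P1/RW1/US1/PS0)
  lvl3: tbl 0x36, slot 1 ⇒ 0x39007 (P1/RW1/US1/PS0)
  ✓ 0x39A12  — 4 lookups
#1 VA=0xD00C0400DB7 (w,kernel):
  lvl0: tbl 0x32, slot 26 ⇒ 0x3D007 (P1/RW1/US1/PS0)
  lvl1: tbl 0x3D, slot 3 ⇒ 0x3F007 (P1/RW1/US1/PS0)
  lvl2: tbl 0x3F, slot 2 ⇒ 0x41087 (P1/RW1/US1/PS1)
  ✓ 0x41DB7 (huge @L2)  — 3 lookups
#2 VA=0x68240000BFF (w,kernel):
  lvl0: tbl 0x32, slot 13 ⇒ 0x42007 (P1/RW1/US1/PS0)
  lvl1: tbl 0x42, slot 9 ⇒ 0x43087 (P1/RW1/US1/PS1)
  ✓ 0x43BFF (huge @L1)  — 2 lookups
#3 VA=0xB8603617E78 (w,kernel):
  lvl0: tbl 0x32, slot 23 ⇒ 0x44007 (P1/RW1/US1/PS0)
  lvl1: tbl 0x44, slot 24 ⇒ 0x45007 (P1/RW1/US1/PS0)
  lvl2: tbl 0x45, slot 27 ⇒ 0x46007 (P1/RW1/US1/PS0)
  lvl3: tbl 0x46, slot 23 ⇒ 0x48005 (P1/RW0/US1/PS0)
  ⇒ fault: PROTECTION_VIOLATION  — 4 lookups
#4 VA=0xC8501000D30 (r,user):
  lvl0: tbl 0x32, slot 25 ⇒ 0x4A007 (P1/RW1/US1/PS0)
  lvl1: tbl 0x4A, slot 20 ⇒ 0x4D007 (P1/RW1/US1/PS0)
  lvl2: tbl 0x4D, slot 8 ⇒ 0x73000 (P0/RW0/US0/PS0)
  ⇒ fault: PAGE_NOT_PRESENT  — 3 lookups

Entries read for #0: 4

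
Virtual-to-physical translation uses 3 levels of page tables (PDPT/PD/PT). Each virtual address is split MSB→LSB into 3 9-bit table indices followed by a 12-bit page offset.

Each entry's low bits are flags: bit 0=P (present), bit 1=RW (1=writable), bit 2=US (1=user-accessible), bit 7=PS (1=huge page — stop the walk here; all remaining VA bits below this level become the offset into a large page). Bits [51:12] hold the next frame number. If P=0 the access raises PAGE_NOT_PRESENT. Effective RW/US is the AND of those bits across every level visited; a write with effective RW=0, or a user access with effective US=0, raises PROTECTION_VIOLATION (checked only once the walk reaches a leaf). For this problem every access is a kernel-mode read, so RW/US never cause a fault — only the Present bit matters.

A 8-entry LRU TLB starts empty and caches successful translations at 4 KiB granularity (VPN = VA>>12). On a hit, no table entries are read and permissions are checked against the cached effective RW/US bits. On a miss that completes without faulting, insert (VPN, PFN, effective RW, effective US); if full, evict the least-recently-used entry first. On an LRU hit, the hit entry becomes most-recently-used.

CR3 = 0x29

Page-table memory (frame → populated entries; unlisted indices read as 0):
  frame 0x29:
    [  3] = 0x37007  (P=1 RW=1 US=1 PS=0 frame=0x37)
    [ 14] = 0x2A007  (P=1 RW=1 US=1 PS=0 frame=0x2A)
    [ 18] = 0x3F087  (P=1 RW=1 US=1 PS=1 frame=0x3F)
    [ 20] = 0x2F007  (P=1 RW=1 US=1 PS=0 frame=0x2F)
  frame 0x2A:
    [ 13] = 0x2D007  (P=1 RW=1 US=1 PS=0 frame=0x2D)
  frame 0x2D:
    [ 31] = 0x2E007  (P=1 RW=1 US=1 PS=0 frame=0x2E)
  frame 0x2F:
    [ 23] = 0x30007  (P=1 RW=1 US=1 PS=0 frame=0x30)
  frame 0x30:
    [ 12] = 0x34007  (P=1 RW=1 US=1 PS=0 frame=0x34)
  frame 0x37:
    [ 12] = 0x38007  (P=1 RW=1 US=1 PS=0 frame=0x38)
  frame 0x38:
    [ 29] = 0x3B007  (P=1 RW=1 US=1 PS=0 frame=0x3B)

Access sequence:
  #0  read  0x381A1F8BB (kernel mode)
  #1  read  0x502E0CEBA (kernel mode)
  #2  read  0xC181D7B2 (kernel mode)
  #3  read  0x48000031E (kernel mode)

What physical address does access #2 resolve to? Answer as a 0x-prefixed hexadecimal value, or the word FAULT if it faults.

Walk each access:
#0 VA=0x381A1F8BB (r,kernel):
  [0] read 0x29 idx=14: raw=0x2A007 flags P=1 W=1 U=1 S=0
  [1] read 0x2A idx=13: raw=0x2D007 flags P=1 W=1 U=1 S=0
  [2] read 0x2D idx=31: raw=0x2E007 flags P=1 W=1 U=1 S=0
  ⇒ phys 0x2E8BB  [3 reads]
#1 VA=0x502E0CEBA (r,kernel):
  [0] read 0x29 idx=20: raw=0x2F007 flags P=1 W=1 U=1 S=0
  [1] read 0x2F idx=23: raw=0x30007 flags P=1 W=1 U=1 S=0
  [2] read 0x30 idx=12: raw=0x34007 flags P=1 W=1 U=1 S=0
  ⇒ phys 0x34EBA  [3 reads]
#2 VA=0xC181D7B2 (r,kernel):
  [0] read 0x29 idx=3: raw=0x37007 flags P=1 W=1 U=1 S=0
  [1] read 0x37 idx=12: raw=0x38007 flags P=1 W=1 U=1 S=0
  [2] read 0x38 idx=29: raw=0x3B007 flags P=1 W=1 U=1 S=0
  ⇒ phys 0x3B7B2  [3 reads]
#3 VA=0x48000031E (r,kernel):
  [0] read 0x29 idx=18: raw=0x3F087 flags P=1 W=1 U=1 S=1
  ⇒ phys 0x3F31E (huge @L0)  [1 reads]

Access #2 PA: 0x3B7B2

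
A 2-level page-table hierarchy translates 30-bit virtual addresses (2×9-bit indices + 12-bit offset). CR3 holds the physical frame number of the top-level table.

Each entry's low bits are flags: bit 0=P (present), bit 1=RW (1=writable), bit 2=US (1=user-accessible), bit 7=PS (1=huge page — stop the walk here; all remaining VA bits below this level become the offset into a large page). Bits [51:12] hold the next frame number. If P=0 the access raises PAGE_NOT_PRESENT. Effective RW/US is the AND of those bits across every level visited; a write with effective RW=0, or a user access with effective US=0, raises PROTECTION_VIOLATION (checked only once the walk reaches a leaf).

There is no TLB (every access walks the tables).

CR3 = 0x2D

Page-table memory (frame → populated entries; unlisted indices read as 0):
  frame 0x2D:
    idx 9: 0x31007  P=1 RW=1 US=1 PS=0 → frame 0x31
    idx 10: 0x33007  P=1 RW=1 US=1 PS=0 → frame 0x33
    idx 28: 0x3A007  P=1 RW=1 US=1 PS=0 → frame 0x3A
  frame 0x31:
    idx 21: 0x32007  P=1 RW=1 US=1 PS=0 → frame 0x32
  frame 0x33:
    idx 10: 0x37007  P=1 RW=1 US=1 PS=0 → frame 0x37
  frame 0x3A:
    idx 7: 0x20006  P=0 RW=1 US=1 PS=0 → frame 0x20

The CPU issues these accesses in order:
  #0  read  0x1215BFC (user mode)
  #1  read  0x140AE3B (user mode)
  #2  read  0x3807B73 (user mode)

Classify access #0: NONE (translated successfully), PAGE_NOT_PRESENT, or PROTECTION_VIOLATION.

Trace:
#0 VA=0x1215BFC (r,user):
  [0] read 0x2D idx=9: raw=0x31007 flags P=1 W=1 U=1 S=0
  [1] read 0x31 idx=21: raw=0x32007 flags P=1 W=1 U=1 S=0
  ✓ 0x32BFC  — 2 lookups
#1 VA=0x140AE3B (r,user):
  [0] read 0x2D idx=10: raw=0x33007 flags P=1 W=1 U=1 S=0
  [1] read 0x33 idx=10: raw=0x37007 flags P=1 W=1 U=1 S=0
  ✓ 0x37E3B  — 2 lookups
#2 VA=0x3807B73 (r,user):
  [0] read 0x2D idx=28: raw=0x3A007 flags P=1 W=1 U=1 S=0
  [1] read 0x3A idx=7: raw=0x20006 flags P=0 W=1 U=1 S=0
  → PAGE_NOT_PRESENT  (2 entries read)

Access #0 fault: NONE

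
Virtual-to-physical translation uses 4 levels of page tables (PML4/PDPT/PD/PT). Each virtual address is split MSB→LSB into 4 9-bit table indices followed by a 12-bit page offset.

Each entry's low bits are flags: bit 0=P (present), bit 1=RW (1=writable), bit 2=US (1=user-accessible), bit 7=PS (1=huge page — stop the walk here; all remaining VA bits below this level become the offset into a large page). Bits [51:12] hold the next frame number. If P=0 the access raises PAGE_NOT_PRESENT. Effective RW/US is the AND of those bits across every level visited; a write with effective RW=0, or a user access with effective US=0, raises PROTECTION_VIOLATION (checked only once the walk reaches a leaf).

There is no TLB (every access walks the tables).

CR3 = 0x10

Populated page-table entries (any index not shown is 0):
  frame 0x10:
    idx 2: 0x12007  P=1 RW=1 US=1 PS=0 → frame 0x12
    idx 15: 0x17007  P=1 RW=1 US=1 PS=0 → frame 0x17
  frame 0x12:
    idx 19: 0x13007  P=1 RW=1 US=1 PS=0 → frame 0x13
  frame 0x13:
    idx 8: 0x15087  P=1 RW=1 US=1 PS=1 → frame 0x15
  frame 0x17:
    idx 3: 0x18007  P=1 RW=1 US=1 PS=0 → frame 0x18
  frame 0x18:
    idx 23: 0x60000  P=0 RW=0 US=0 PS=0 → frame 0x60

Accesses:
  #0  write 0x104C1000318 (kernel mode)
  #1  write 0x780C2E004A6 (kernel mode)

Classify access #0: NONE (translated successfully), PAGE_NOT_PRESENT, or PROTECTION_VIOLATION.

Walk each access:
#0 VA=0x104C1000318 (w,kernel):
  L0: frame=0x10 idx=2 entry=0x12007 [P=1 RW=1 US=1 PS=0]
  L1: frame=0x12 idx=19 entry=0x13007 [P=1 RW=1 US=1 PS=0]
  L2: frame=0x13 idx=8 entry=0x15087 [P=1 RW=1 US=1 PS=1]
  ✓ 0x15318 (huge @L2)  — 3 lookups
#1 VA=0x780C2E004A6 (w,kernel):
  L0: frame=0x10 idx=15 entry=0x17007 [P=1 RW=1 US=1 PS=0]
  L1: frame=0x17 idx=3 entry=0x18007 [P=1 RW=1 US=1 PS=0]
  L2: frame=0x18 idx=23 entry=0x60000 [P=0 RW=0 US=0 PS=0]
  ⇒ fault: PAGE_NOT_PRESENT  — 3 lookups

Access #0 fault: NONE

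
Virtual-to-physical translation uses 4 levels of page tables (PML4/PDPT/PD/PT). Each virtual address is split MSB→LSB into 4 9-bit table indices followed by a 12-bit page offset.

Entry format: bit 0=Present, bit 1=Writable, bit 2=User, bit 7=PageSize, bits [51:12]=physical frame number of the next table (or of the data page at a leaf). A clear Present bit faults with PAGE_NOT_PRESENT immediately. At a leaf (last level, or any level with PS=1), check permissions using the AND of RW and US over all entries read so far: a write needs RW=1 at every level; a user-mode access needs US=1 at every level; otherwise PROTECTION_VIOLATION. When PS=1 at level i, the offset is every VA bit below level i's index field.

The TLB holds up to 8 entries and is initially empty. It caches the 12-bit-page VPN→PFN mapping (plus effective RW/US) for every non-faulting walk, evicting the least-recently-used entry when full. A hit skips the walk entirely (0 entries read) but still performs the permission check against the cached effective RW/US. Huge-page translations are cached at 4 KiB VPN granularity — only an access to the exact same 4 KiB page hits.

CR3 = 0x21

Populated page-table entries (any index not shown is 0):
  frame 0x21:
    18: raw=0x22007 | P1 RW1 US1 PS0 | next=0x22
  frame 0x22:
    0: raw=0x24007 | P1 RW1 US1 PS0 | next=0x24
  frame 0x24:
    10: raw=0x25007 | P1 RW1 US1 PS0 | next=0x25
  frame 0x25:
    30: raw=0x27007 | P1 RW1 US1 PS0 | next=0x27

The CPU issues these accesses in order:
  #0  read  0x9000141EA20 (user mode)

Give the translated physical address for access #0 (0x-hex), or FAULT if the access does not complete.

Per-access translation:
#0 VA=0x9000141EA20 (r,user):
  L0 @0x21[18] → 0x22007  P=1,RW=1,US=1,PS=0
  L1 @0x22[0] → 0x24007  P=1,RW=1,US=1,PS=0
  L2 @0x24[10] → 0x25007  P=1,RW=1,US=1,PS=0
  L3 @0x25[30] → 0x27007  P=1,RW=1,US=1,PS=0
  ✓ 0x27A20  — 4 lookups

Access #0 PA: 0x27A20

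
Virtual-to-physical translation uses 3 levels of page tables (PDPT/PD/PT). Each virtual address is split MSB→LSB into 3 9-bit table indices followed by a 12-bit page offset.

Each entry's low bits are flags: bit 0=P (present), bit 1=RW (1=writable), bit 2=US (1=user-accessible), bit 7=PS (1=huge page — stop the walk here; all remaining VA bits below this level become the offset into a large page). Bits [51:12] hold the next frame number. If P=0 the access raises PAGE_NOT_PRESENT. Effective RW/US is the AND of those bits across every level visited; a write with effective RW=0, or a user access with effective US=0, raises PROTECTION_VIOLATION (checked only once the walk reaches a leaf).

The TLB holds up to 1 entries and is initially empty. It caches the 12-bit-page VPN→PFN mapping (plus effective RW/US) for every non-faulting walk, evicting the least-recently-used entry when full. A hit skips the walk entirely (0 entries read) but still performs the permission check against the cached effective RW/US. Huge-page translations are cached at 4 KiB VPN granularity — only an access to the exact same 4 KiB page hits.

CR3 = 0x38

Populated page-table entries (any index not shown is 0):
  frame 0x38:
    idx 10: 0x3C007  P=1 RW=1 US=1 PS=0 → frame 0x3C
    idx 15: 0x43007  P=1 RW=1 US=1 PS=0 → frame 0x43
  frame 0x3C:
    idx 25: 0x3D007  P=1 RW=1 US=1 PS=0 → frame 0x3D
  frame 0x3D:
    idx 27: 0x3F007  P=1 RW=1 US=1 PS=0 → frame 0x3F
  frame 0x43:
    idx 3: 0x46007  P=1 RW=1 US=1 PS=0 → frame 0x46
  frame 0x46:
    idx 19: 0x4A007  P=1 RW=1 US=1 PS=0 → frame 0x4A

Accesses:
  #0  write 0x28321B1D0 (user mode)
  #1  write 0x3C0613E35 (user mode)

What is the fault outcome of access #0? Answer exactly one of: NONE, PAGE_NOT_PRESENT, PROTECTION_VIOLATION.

Walk each access:
#0 VA=0x28321B1D0 (w,user):
  lvl0: tbl 0x38, slot 10 ⇒ 0x3C007 (P1/RW1/US1/PS0)
  lvl1: tbl 0x3C, slot 25 ⇒ 0x3D007 (P1/RW1/US1/PS0)
  lvl2: tbl 0x3D, slot 27 ⇒ 0x3F007 (P1/RW1/US1/PS0)
  → PA=0x3F1D0  (3 entries read)
#1 VA=0x3C0613E35 (w,user):
  lvl0: tbl 0x38, slot 15 ⇒ 0x43007 (P1/RW1/US1/PS0)
  lvl1: tbl 0x43, slot 3 ⇒ 0x46007 (P1/RW1/US1/PS0)
  lvl2: tbl 0x46, slot 19 ⇒ 0x4A007 (P1/RW1/US1/PS0)
  → PA=0x4AE35  (3 entries read)

Access #0 fault: NONE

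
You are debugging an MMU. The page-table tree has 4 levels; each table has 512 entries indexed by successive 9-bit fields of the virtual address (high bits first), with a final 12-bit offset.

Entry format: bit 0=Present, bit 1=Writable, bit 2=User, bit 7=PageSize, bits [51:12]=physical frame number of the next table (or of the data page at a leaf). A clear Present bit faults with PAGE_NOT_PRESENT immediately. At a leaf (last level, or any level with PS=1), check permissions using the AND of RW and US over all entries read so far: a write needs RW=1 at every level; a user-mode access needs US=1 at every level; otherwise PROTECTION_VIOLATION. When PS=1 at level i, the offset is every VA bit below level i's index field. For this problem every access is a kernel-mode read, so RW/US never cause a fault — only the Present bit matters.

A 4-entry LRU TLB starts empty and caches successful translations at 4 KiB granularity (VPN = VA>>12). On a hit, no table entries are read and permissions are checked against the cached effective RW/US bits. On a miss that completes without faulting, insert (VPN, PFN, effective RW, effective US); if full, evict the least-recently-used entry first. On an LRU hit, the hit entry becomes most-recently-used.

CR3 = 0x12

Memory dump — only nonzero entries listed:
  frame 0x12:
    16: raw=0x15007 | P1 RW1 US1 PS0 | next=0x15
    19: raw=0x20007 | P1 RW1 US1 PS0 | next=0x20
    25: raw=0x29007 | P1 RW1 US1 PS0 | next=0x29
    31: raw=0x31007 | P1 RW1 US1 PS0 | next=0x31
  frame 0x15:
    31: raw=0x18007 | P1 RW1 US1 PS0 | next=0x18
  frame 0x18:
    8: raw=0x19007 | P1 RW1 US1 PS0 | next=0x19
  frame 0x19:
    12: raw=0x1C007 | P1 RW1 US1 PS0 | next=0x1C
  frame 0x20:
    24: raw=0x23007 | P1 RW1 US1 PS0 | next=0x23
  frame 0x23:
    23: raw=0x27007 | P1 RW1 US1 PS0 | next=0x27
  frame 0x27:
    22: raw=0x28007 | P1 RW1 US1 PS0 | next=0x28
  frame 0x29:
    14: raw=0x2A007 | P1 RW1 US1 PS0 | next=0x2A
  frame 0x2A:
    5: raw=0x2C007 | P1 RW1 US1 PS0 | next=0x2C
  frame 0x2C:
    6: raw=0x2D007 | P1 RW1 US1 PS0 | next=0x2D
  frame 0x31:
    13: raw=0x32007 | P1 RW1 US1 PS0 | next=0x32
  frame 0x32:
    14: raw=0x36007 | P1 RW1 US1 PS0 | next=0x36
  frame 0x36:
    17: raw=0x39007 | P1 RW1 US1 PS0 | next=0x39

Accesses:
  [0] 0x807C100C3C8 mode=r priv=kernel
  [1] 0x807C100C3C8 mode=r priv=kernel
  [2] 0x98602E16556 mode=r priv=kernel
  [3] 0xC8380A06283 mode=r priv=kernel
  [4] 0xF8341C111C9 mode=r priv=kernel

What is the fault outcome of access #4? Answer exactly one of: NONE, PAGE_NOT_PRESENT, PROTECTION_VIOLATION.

Per-access translation:
#0 VA=0x807C100C3C8 (r,kernel):
  [0] read 0x12 idx=16: raw=0x15007 flags P=1 W=1 U=1 S=0
  [1] read 0x15 idx=31: raw=0x18007 flags P=1 W=1 U=1 S=0
  [2] read 0x18 idx=8: raw=0x19007 flags P=1 W=1 U=1 S=0
  [3] read 0x19 idx=12: raw=0x1C007 flags P=1 W=1 U=1 S=0
  ✓ 0x1C3C8  — 4 lookups
#1 VA=0x807C100C3C8 (r,kernel):
  TLB hit vpn=0x807C100C → PA=0x1C3C8
#2 VA=0x98602E16556 (r,kernel):
  [0] read 0x12 idx=19: raw=0x20007 flags P=1 W=1 U=1 S=0
  [1] read 0x20 idx=24: raw=0x23007 flags P=1 W=1 U=1 S=0
  [2] read 0x23 idx=23: raw=0x27007 flags P=1 W=1 U=1 S=0
  [3] read 0x27 idx=22: raw=0x28007 flags P=1 W=1 U=1 S=0
  ✓ 0x28556  — 4 lookups
#3 VA=0xC8380A06283 (r,kernel):
  [0] read 0x12 idx=25: raw=0x29007 flags P=1 W=1 U=1 S=0
  [1] read 0x29 idx=14: raw=0x2A007 flags P=1 W=1 U=1 S=0
  [2] read 0x2A idx=5: raw=0x2C007 flags P=1 W=1 U=1 S=0
  [3] read 0x2C idx=6: raw=0x2D007 flags P=1 W=1 U=1 S=0
  ✓ 0x2D283  — 4 lookups
#4 VA=0xF8341C111C9 (r,kernel):
  [0] read 0x12 idx=31: raw=0x31007 flags P=1 W=1 U=1 S=0
  [1] read 0x31 idx=13: raw=0x32007 flags P=1 W=1 U=1 S=0
  [2] read 0x32 idx=14: raw=0x36007 flags P=1 W=1 U=1 S=0
  [3] read 0x36 idx=17: raw=0x39007 flags P=1 W=1 U=1 S=0
  ✓ 0x391C9  — 4 lookups

Access #4 fault: NONE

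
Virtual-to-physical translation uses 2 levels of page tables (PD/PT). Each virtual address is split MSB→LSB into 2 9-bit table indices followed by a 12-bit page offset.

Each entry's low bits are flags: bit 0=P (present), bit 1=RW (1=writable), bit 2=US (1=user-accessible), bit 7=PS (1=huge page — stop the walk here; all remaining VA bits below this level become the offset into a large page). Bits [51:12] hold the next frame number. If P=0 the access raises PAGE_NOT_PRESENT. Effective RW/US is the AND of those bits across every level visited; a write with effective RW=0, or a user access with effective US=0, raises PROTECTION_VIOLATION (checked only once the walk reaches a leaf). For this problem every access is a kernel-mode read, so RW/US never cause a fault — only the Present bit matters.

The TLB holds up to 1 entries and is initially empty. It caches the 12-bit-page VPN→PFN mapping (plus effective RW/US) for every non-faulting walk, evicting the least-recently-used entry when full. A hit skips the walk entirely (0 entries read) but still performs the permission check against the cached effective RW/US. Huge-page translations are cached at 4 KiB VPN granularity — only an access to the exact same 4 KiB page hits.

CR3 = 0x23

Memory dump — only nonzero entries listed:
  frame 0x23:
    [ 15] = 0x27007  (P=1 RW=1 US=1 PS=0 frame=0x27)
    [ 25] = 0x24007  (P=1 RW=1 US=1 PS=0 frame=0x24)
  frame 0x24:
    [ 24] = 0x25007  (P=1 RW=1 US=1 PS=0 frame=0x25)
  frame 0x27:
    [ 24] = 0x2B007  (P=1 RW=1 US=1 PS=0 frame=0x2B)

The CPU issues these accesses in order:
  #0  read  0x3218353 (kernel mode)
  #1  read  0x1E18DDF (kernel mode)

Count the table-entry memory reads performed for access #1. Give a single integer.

Per-access translation:
#0 VA=0x3218353 (r,kernel):
  [0] read 0x23 idx=25: raw=0x24007 flags P=1 W=1 U=1 S=0
  [1] read 0x24 idx=24: raw=0x25007 flags P=1 W=1 U=1 S=0
  → PA=0x25353  (2 entries read)
#1 VA=0x1E18DDF (r,kernel):
  [0] read 0x23 idx=15: raw=0x27007 flags P=1 W=1 U=1 S=0
  [1] read 0x27 idx=24: raw=0x2B007 flags P=1 W=1 U=1 S=0
  → PA=0x2BDDF  (2 entries read)

Entries read for #1: 2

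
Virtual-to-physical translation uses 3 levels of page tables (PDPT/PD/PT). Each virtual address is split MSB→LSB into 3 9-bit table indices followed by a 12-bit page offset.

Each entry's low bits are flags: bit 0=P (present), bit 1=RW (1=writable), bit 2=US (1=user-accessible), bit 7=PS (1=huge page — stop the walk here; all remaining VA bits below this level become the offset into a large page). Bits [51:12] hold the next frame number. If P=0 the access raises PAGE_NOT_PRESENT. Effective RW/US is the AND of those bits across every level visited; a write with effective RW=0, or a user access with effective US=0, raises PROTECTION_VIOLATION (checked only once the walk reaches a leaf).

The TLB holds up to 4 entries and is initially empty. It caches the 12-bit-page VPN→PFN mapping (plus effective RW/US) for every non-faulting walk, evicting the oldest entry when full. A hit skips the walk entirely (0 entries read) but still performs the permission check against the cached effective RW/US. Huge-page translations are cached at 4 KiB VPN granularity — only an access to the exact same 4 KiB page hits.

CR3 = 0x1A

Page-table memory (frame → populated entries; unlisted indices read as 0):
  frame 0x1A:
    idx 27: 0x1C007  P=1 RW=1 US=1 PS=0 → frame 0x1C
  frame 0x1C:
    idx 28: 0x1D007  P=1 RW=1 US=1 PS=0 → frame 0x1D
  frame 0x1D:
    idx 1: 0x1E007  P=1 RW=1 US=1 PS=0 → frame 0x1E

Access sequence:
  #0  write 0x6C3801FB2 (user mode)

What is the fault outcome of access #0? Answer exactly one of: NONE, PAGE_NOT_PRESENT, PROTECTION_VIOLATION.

Trace:
#0 VA=0x6C3801FB2 (w,user):
  L0: frame=0x1A idx=27 entry=0x1C007 [P=1 RW=1 US=1 PS=0]
  L1: frame=0x1C idx=28 entry=0x1D007 [P=1 RW=1 US=1 PS=0]
  L2: frame=0x1D idx=1 entry=0x1E007 [P=1 RW=1 US=1 PS=0]
  ⇒ phys 0x1EFB2  [3 reads]

Access #0 fault: NONE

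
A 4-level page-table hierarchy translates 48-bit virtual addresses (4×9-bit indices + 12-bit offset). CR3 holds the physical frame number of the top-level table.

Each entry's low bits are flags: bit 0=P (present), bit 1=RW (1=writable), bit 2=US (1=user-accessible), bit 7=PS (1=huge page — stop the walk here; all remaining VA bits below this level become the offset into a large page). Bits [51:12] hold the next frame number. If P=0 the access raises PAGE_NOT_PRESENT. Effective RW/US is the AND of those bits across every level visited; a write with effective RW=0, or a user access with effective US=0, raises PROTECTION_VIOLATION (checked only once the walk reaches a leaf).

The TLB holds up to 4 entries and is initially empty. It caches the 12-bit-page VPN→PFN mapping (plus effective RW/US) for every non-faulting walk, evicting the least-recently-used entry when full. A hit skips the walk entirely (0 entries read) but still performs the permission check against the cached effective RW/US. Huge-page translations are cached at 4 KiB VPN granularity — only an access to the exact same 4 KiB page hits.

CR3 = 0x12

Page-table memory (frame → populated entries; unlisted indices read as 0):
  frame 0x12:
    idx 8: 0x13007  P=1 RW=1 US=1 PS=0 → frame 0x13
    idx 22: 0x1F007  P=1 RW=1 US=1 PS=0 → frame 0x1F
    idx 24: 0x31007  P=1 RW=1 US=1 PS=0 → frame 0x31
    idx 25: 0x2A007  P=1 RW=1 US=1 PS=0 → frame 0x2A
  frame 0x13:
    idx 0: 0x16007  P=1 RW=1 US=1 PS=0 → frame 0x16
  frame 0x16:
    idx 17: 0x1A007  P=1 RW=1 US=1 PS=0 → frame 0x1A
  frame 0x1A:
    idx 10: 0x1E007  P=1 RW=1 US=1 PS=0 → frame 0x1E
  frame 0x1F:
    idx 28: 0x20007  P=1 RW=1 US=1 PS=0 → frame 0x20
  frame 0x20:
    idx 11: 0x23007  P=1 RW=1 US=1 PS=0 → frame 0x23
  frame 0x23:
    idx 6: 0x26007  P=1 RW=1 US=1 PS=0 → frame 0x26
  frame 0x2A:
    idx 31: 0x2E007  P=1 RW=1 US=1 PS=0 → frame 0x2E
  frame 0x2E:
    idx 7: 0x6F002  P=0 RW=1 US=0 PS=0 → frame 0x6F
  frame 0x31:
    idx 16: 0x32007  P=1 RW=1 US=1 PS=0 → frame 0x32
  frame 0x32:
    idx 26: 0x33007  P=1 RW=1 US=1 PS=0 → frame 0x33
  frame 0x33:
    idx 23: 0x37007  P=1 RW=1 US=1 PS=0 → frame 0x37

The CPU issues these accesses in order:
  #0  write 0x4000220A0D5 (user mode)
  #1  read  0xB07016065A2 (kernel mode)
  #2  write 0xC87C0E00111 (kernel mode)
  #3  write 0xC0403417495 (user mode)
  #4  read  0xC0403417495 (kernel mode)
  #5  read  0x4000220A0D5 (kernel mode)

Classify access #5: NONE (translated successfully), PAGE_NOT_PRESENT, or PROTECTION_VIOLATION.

Walk each access:
#0 VA=0x4000220A0D5 (w,user):
  L0 @0x12[8] → 0x13007  P=1,RW=1,US=1,PS=0
  L1 @0x13[0] → 0x16007  P=1,RW=1,US=1,PS=0
  L2 @0x16[17] → 0x1A007  P=1,RW=1,US=1,PS=0
  L3 @0x1A[10] → 0x1E007  P=1,RW=1,US=1,PS=0
  ⇒ phys 0x1E0D5  [4 reads]
#1 VA=0xB07016065A2 (r,kernel):
  L0 @0x12[22] → 0x1F007  P=1,RW=1,US=1,PS=0
  L1 @0x1F[28] → 0x20007  P=1,RW=1,US=1,PS=0
  L2 @0x20[11] → 0x23007  P=1,RW=1,US=1,PS=0
  L3 @0x23[6] → 0x26007  P=1,RW=1,US=1,PS=0
  ⇒ phys 0x265A2  [4 reads]
#2 VA=0xC87C0E00111 (w,kernel):
  L0 @0x12[25] → 0x2A007  P=1,RW=1,US=1,PS=0
  L1 @0x2A[31] → 0x2E007  P=1,RW=1,US=1,PS=0
  L2 @0x2E[7] → 0x6F002  P=0,RW=1,US=0,PS=0
  → PAGE_NOT_PRESENT  (3 entries read)
#3 VA=0xC0403417495 (w,user):
  L0 @0x12[24] → 0x31007  P=1,RW=1,US=1,PS=0
  L1 @0x31[16] → 0x32007  P=1,RW=1,US=1,PS=0
  L2 @0x32[26] → 0x33007  P=1,RW=1,US=1,PS=0
  L3 @0x33[23] → 0x37007  P=1,RW=1,US=1,PS=0
  ⇒ phys 0x37495  [4 reads]
#4 VA=0xC0403417495 (r,kernel):
  TLB hit vpn=0xC0403417 → PA=0x37495
#5 VA=0x4000220A0D5 (r,kernel):
  TLB hit vpn=0x4000220A → PA=0x1E0D5

Access #5 fault: NONE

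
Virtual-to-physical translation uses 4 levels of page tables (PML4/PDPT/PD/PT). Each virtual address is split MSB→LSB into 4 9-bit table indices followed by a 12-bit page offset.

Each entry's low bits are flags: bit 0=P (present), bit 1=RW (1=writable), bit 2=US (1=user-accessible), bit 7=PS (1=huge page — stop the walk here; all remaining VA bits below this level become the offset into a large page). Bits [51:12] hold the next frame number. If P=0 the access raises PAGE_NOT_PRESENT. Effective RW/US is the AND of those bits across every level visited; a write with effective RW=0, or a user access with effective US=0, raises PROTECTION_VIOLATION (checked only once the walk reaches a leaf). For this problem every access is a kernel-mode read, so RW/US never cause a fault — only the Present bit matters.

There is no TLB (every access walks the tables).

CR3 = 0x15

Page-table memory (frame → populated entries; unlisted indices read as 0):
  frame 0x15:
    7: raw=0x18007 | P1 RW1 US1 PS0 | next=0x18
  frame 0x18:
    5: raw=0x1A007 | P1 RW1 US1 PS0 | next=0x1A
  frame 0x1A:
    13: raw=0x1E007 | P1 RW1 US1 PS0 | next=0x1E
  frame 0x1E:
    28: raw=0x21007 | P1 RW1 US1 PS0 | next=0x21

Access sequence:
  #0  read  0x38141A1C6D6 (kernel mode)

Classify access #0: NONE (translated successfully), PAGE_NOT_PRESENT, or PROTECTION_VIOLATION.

Walk each access:
#0 VA=0x38141A1C6D6 (r,kernel):
  L0 @0x15[7] → 0x18007  P=1,RW=1,US=1,PS=0
  L1 @0x18[5] → 0x1A007  P=1,RW=1,US=1,PS=0
  L2 @0x1A[13] → 0x1E007  P=1,RW=1,US=1,PS=0
  L3 @0x1E[28] → 0x21007  P=1,RW=1,US=1,PS=0
  ⇒ phys 0x216D6  [4 reads]

Access #0 fault: NONE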